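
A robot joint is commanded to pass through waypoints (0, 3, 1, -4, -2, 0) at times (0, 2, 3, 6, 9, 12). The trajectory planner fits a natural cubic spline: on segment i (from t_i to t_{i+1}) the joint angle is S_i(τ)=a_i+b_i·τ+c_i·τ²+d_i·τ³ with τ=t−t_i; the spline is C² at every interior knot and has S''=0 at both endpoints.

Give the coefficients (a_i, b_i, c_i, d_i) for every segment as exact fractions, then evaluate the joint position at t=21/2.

  seg 0: a=0 b=10181/3798 c=0 d=-1121/3798
  seg 1: a=3 b=-3271/3798 c=-1121/633 d=2401/3798
  seg 2: a=1 b=-4760/1899 c=53/422 d=1759/34182
  seg 3: a=-4 b=-1381/3798 c=1118/1899 d=-2795/34182
  seg 4: a=-2 b=1825/1899 c=-559/3798 d=559/34182
S(21/2) = -2817/3376

Δ: Δ0=3/2, Δ1=-2, Δ2=-5/3, Δ3=2/3, Δ4=2/3
row 1: diag=6, rhs=-21; c'=1/6, d'=-7/2
row 2: denom=8−1·1/6=47/6; d'=(2−1·-7/2)/(47/6)=33/47
row 3: denom=12−3·18/47=510/47; d'=(14−3·33/47)/(510/47)=559/510
row 4: denom=12−3·47/170=1899/170; d'=(0−3·559/510)/(1899/170)=-559/1899
back: M4=-559/1899
back: M3=559/510−47/170·-559/1899=2236/1899
back: M2=33/47−18/47·2236/1899=53/211
back: M1=-7/2−1/6·53/211=-2242/633
M: M0=0, M1=-2242/633, M2=53/211, M3=2236/1899, M4=-559/1899, M5=0
seg 0: a=0, c=M0/2=0, d=(M1−M0)/(6·2)=-1121/3798, b=Δ0−h0·(2M0+M1)/6=10181/3798
seg 1: a=3, c=M1/2=-1121/633, d=(M2−M1)/(6·1)=2401/3798, b=Δ1−h1·(2M1+M2)/6=-3271/3798
seg 2: a=1, c=M2/2=53/422, d=(M3−M2)/(6·3)=1759/34182, b=Δ2−h2·(2M2+M3)/6=-4760/1899
seg 3: a=-4, c=M3/2=1118/1899, d=(M4−M3)/(6·3)=-2795/34182, b=Δ3−h3·(2M3+M4)/6=-1381/3798
seg 4: a=-2, c=M4/2=-559/3798, d=(M5−M4)/(6·3)=559/34182, b=Δ4−h4·(2M4+M5)/6=1825/1899
t_q=21/2 → seg 4, τ=3/2; S=-2+1825/1899·τ+-559/3798·τ²+559/34182·τ³=-2817/3376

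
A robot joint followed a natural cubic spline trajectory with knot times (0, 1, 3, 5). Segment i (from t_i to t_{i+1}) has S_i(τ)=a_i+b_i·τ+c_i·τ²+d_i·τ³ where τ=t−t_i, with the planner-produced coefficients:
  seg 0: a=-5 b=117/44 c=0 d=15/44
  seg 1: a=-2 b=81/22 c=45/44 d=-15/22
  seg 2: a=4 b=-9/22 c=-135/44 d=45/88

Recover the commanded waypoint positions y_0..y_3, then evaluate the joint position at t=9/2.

y_0=-5 y_1=-2 y_2=4 y_3=-5
S(9/2) = -1261/704

y_0 = S_0(0) = a_0 = -5
y_1 = S_1(0) = a_1 = -2
y_2 = S_2(0) = a_2 = 4
y_3 = S_2(2) = -5
t_q=9/2 is in segment 2 (τ=3/2); S_2(τ)=-1261/704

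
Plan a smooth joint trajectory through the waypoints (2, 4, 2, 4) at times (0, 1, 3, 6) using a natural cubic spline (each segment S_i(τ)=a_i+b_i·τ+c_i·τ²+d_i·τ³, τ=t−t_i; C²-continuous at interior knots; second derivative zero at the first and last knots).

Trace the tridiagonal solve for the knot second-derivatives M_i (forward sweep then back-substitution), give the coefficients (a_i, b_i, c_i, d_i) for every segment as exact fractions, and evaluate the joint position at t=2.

Δ: Δ0=2, Δ1=-1, Δ2=2/3
row 1: diag=6, rhs=-18; c'=1/3, d'=-3
row 2: denom=10−2·1/3=28/3; d'=(10−2·-3)/(28/3)=12/7
back: M2=12/7
back: M1=-3−1/3·12/7=-25/7
M: M0=0, M1=-25/7, M2=12/7, M3=0
seg 0: a=2, c=M0/2=0, d=(M1−M0)/(6·1)=-25/42, b=Δ0−h0·(2M0+M1)/6=109/42
seg 1: a=4, c=M1/2=-25/14, d=(M2−M1)/(6·2)=37/84, b=Δ1−h1·(2M1+M2)/6=17/21
seg 2: a=2, c=M2/2=6/7, d=(M3−M2)/(6·3)=-2/21, b=Δ2−h2·(2M2+M3)/6=-22/21
t_q=2 → seg 1, τ=1; S=4+17/21·τ+-25/14·τ²+37/84·τ³=97/28

  seg 0: a=2 b=109/42 c=0 d=-25/42
  seg 1: a=4 b=17/21 c=-25/14 d=37/84
  seg 2: a=2 b=-22/21 c=6/7 d=-2/21
S(2) = 97/28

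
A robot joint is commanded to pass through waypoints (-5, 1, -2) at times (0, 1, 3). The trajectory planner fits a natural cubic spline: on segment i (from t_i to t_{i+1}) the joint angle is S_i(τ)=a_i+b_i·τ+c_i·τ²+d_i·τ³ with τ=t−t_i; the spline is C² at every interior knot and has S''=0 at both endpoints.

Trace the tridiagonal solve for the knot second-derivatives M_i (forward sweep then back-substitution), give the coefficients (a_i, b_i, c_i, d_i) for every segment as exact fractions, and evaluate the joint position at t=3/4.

Δ: Δ0=6, Δ1=-3/2
row 1: diag=6, rhs=-45; c'=1/3, d'=-15/2
back: M1=-15/2
M: M0=0, M1=-15/2, M2=0
seg 0: a=-5, c=M0/2=0, d=(M1−M0)/(6·1)=-5/4, b=Δ0−h0·(2M0+M1)/6=29/4
seg 1: a=1, c=M1/2=-15/4, d=(M2−M1)/(6·2)=5/8, b=Δ1−h1·(2M1+M2)/6=7/2
t_q=3/4 → seg 0, τ=3/4; S=-5+29/4·τ+0·τ²+-5/4·τ³=-23/256

  seg 0: a=-5 b=29/4 c=0 d=-5/4
  seg 1: a=1 b=7/2 c=-15/4 d=5/8
S(3/4) = -23/256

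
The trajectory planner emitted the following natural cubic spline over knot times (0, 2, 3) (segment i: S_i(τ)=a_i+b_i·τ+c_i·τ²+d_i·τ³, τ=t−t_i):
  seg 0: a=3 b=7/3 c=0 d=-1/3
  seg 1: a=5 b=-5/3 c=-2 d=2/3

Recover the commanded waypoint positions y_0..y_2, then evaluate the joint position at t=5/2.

y_0 = S_0(0) = a_0 = 3
y_1 = S_1(0) = a_1 = 5
y_2 = S_1(1) = 2
t_q=5/2 is in segment 1 (τ=1/2); S_1(τ)=15/4

y_0=3 y_1=5 y_2=2
S(5/2) = 15/4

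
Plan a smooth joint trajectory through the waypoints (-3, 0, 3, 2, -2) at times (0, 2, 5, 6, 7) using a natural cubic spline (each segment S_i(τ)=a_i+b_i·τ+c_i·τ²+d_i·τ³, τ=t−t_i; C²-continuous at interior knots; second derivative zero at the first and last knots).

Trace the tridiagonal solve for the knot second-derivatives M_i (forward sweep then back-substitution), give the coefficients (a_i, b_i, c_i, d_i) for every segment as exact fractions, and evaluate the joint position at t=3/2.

  seg 0: a=-3 b=206/137 c=0 d=-1/1096
  seg 1: a=0 b=409/274 c=-3/548 d=-29/548
  seg 2: a=3 b=17/548 c=-66/137 d=-301/548
  seg 3: a=2 b=-707/274 c=-1167/548 d=389/548
S(3/2) = -6555/8768

Δ: Δ0=3/2, Δ1=1, Δ2=-1, Δ3=-4
row 1: diag=10, rhs=-3; c'=3/10, d'=-3/10
row 2: denom=8−3·3/10=71/10; d'=(-12−3·-3/10)/(71/10)=-111/71
row 3: denom=4−1·10/71=274/71; d'=(-18−1·-111/71)/(274/71)=-1167/274
back: M3=-1167/274
back: M2=-111/71−10/71·-1167/274=-132/137
back: M1=-3/10−3/10·-132/137=-3/274
M: M0=0, M1=-3/274, M2=-132/137, M3=-1167/274, M4=0
seg 0: a=-3, c=M0/2=0, d=(M1−M0)/(6·2)=-1/1096, b=Δ0−h0·(2M0+M1)/6=206/137
seg 1: a=0, c=M1/2=-3/548, d=(M2−M1)/(6·3)=-29/548, b=Δ1−h1·(2M1+M2)/6=409/274
seg 2: a=3, c=M2/2=-66/137, d=(M3−M2)/(6·1)=-301/548, b=Δ2−h2·(2M2+M3)/6=17/548
seg 3: a=2, c=M3/2=-1167/548, d=(M4−M3)/(6·1)=389/548, b=Δ3−h3·(2M3+M4)/6=-707/274
t_q=3/2 → seg 0, τ=3/2; S=-3+206/137·τ+0·τ²+-1/1096·τ³=-6555/8768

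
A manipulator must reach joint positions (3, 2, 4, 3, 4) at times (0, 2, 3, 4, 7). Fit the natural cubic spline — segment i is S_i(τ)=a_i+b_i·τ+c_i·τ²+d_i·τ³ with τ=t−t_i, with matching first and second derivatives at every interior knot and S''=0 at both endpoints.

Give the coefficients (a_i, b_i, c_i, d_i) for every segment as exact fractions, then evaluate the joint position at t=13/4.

Δ: Δ0=-1/2, Δ1=2, Δ2=-1, Δ3=1/3
row 1: diag=6, rhs=15; c'=1/6, d'=5/2
row 2: denom=4−1·1/6=23/6; d'=(-18−1·5/2)/(23/6)=-123/23
row 3: denom=8−1·6/23=178/23; d'=(8−1·-123/23)/(178/23)=307/178
back: M3=307/178
back: M2=-123/23−6/23·307/178=-516/89
back: M1=5/2−1/6·-516/89=617/178
M: M0=0, M1=617/178, M2=-516/89, M3=307/178, M4=0
seg 0: a=3, c=M0/2=0, d=(M1−M0)/(6·2)=617/2136, b=Δ0−h0·(2M0+M1)/6=-442/267
seg 1: a=2, c=M1/2=617/356, d=(M2−M1)/(6·1)=-1649/1068, b=Δ1−h1·(2M1+M2)/6=967/534
seg 2: a=4, c=M2/2=-258/89, d=(M3−M2)/(6·1)=1339/1068, b=Δ2−h2·(2M2+M3)/6=689/1068
seg 3: a=3, c=M3/2=307/356, d=(M4−M3)/(6·3)=-307/3204, b=Δ3−h3·(2M3+M4)/6=-743/534
t_q=13/4 → seg 2, τ=1/4; S=4+689/1068·τ+-258/89·τ²+1339/1068·τ³=91129/22784

  seg 0: a=3 b=-442/267 c=0 d=617/2136
  seg 1: a=2 b=967/534 c=617/356 d=-1649/1068
  seg 2: a=4 b=689/1068 c=-258/89 d=1339/1068
  seg 3: a=3 b=-743/534 c=307/356 d=-307/3204
S(13/4) = 91129/22784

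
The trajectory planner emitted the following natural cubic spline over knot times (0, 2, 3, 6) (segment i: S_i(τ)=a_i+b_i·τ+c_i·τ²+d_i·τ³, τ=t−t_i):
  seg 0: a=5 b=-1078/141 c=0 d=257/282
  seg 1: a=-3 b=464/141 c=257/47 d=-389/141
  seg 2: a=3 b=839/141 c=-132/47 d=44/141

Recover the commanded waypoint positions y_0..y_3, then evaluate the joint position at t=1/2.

y_0=5 y_1=-3 y_2=3 y_3=4
S(1/2) = 971/752

y_0 = S_0(0) = a_0 = 5
y_1 = S_1(0) = a_1 = -3
y_2 = S_2(0) = a_2 = 3
y_3 = S_2(3) = 4
t_q=1/2 is in segment 0 (τ=1/2); S_0(τ)=971/752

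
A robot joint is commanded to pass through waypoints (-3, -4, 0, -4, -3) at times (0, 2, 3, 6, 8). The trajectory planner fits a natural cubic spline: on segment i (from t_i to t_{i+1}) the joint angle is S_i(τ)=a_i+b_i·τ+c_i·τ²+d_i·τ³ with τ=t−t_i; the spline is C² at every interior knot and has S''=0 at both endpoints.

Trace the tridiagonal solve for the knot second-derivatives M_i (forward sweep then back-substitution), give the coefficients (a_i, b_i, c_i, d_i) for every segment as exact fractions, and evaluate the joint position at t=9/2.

  seg 0: a=-3 b=-1447/624 c=0 d=1135/2496
  seg 1: a=-4 b=979/312 c=1135/416 d=-2329/1248
  seg 2: a=0 b=3739/1248 c=-597/208 d=137/288
  seg 3: a=-4 b=-431/312 c=587/416 d=-587/2496
S(9/2) = -1193/3328

Δ: Δ0=-1/2, Δ1=4, Δ2=-4/3, Δ3=1/2
row 1: diag=6, rhs=27; c'=1/6, d'=9/2
row 2: denom=8−1·1/6=47/6; d'=(-32−1·9/2)/(47/6)=-219/47
row 3: denom=10−3·18/47=416/47; d'=(11−3·-219/47)/(416/47)=587/208
back: M3=587/208
back: M2=-219/47−18/47·587/208=-597/104
back: M1=9/2−1/6·-597/104=1135/208
M: M0=0, M1=1135/208, M2=-597/104, M3=587/208, M4=0
seg 0: a=-3, c=M0/2=0, d=(M1−M0)/(6·2)=1135/2496, b=Δ0−h0·(2M0+M1)/6=-1447/624
seg 1: a=-4, c=M1/2=1135/416, d=(M2−M1)/(6·1)=-2329/1248, b=Δ1−h1·(2M1+M2)/6=979/312
seg 2: a=0, c=M2/2=-597/208, d=(M3−M2)/(6·3)=137/288, b=Δ2−h2·(2M2+M3)/6=3739/1248
seg 3: a=-4, c=M3/2=587/416, d=(M4−M3)/(6·2)=-587/2496, b=Δ3−h3·(2M3+M4)/6=-431/312
t_q=9/2 → seg 2, τ=3/2; S=0+3739/1248·τ+-597/208·τ²+137/288·τ³=-1193/3328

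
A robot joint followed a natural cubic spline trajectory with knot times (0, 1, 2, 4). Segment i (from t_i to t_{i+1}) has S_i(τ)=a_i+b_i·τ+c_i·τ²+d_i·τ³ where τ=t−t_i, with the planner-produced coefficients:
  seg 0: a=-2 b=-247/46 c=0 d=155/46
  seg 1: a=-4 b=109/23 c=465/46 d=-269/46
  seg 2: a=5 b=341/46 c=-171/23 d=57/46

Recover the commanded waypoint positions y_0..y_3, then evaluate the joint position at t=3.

y_0 = S_0(0) = a_0 = -2
y_1 = S_1(0) = a_1 = -4
y_2 = S_2(0) = a_2 = 5
y_3 = S_2(2) = 0
t_q=3 is in segment 2 (τ=1); S_2(τ)=143/23

y_0=-2 y_1=-4 y_2=5 y_3=0
S(3) = 143/23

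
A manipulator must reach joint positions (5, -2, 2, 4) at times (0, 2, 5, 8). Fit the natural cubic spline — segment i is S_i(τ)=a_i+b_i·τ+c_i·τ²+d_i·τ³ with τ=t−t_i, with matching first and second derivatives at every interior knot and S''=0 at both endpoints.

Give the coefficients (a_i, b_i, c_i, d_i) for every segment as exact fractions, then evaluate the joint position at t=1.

Δ: Δ0=-7/2, Δ1=4/3, Δ2=2/3
row 1: diag=10, rhs=29; c'=3/10, d'=29/10
row 2: denom=12−3·3/10=111/10; d'=(-4−3·29/10)/(111/10)=-127/111
back: M2=-127/111
back: M1=29/10−3/10·-127/111=120/37
M: M0=0, M1=120/37, M2=-127/111, M3=0
seg 0: a=5, c=M0/2=0, d=(M1−M0)/(6·2)=10/37, b=Δ0−h0·(2M0+M1)/6=-339/74
seg 1: a=-2, c=M1/2=60/37, d=(M2−M1)/(6·3)=-487/1998, b=Δ1−h1·(2M1+M2)/6=-99/74
seg 2: a=2, c=M2/2=-127/222, d=(M3−M2)/(6·3)=127/1998, b=Δ2−h2·(2M2+M3)/6=67/37
t_q=1 → seg 0, τ=1; S=5+-339/74·τ+0·τ²+10/37·τ³=51/74

  seg 0: a=5 b=-339/74 c=0 d=10/37
  seg 1: a=-2 b=-99/74 c=60/37 d=-487/1998
  seg 2: a=2 b=67/37 c=-127/222 d=127/1998
S(1) = 51/74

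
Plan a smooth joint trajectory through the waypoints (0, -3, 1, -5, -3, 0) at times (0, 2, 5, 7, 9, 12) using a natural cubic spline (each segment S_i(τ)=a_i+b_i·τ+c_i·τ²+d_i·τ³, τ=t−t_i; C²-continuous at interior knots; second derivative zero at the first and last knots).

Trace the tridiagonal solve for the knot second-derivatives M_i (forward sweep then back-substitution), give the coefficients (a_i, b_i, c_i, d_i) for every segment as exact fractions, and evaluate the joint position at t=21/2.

  seg 0: a=0 b=-8155/3258 c=0 d=817/3258
  seg 1: a=-3 b=1649/3258 c=817/543 d=-12011/29322
  seg 2: a=1 b=-2486/1629 c=-7109/3258 d=1177/1629
  seg 3: a=-5 b=-860/543 c=7015/3258 d=-1403/3258
  seg 4: a=-3 b=3032/1629 c=-1403/3258 d=1403/29322
S(21/2) = -2941/2896

Δ: Δ0=-3/2, Δ1=4/3, Δ2=-3, Δ3=1, Δ4=1
row 1: diag=10, rhs=17; c'=3/10, d'=17/10
row 2: denom=10−3·3/10=91/10; d'=(-26−3·17/10)/(91/10)=-311/91
row 3: denom=8−2·20/91=688/91; d'=(24−2·-311/91)/(688/91)=1403/344
row 4: denom=10−2·91/344=1629/172; d'=(0−2·1403/344)/(1629/172)=-1403/1629
back: M4=-1403/1629
back: M3=1403/344−91/344·-1403/1629=7015/1629
back: M2=-311/91−20/91·7015/1629=-7109/1629
back: M1=17/10−3/10·-7109/1629=1634/543
M: M0=0, M1=1634/543, M2=-7109/1629, M3=7015/1629, M4=-1403/1629, M5=0
seg 0: a=0, c=M0/2=0, d=(M1−M0)/(6·2)=817/3258, b=Δ0−h0·(2M0+M1)/6=-8155/3258
seg 1: a=-3, c=M1/2=817/543, d=(M2−M1)/(6·3)=-12011/29322, b=Δ1−h1·(2M1+M2)/6=1649/3258
seg 2: a=1, c=M2/2=-7109/3258, d=(M3−M2)/(6·2)=1177/1629, b=Δ2−h2·(2M2+M3)/6=-2486/1629
seg 3: a=-5, c=M3/2=7015/3258, d=(M4−M3)/(6·2)=-1403/3258, b=Δ3−h3·(2M3+M4)/6=-860/543
seg 4: a=-3, c=M4/2=-1403/3258, d=(M5−M4)/(6·3)=1403/29322, b=Δ4−h4·(2M4+M5)/6=3032/1629
t_q=21/2 → seg 4, τ=3/2; S=-3+3032/1629·τ+-1403/3258·τ²+1403/29322·τ³=-2941/2896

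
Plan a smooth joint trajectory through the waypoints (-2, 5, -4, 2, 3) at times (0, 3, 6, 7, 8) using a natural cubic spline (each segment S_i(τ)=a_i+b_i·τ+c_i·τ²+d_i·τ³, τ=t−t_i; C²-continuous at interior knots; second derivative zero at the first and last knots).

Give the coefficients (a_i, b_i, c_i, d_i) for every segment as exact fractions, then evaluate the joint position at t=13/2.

  seg 0: a=-2 b=1649/336 c=0 d=-865/3024
  seg 1: a=5 b=-473/168 c=-865/336 d=2533/3024
  seg 2: a=-4 b=209/48 c=139/28 d=-1115/336
  seg 3: a=2 b=727/168 c=-559/112 d=559/336
S(13/2) = -893/896

Δ: Δ0=7/3, Δ1=-3, Δ2=6, Δ3=1
row 1: diag=12, rhs=-32; c'=1/4, d'=-8/3
row 2: denom=8−3·1/4=29/4; d'=(54−3·-8/3)/(29/4)=248/29
row 3: denom=4−1·4/29=112/29; d'=(-30−1·248/29)/(112/29)=-559/56
back: M3=-559/56
back: M2=248/29−4/29·-559/56=139/14
back: M1=-8/3−1/4·139/14=-865/168
M: M0=0, M1=-865/168, M2=139/14, M3=-559/56, M4=0
seg 0: a=-2, c=M0/2=0, d=(M1−M0)/(6·3)=-865/3024, b=Δ0−h0·(2M0+M1)/6=1649/336
seg 1: a=5, c=M1/2=-865/336, d=(M2−M1)/(6·3)=2533/3024, b=Δ1−h1·(2M1+M2)/6=-473/168
seg 2: a=-4, c=M2/2=139/28, d=(M3−M2)/(6·1)=-1115/336, b=Δ2−h2·(2M2+M3)/6=209/48
seg 3: a=2, c=M3/2=-559/112, d=(M4−M3)/(6·1)=559/336, b=Δ3−h3·(2M3+M4)/6=727/168
t_q=13/2 → seg 2, τ=1/2; S=-4+209/48·τ+139/28·τ²+-1115/336·τ³=-893/896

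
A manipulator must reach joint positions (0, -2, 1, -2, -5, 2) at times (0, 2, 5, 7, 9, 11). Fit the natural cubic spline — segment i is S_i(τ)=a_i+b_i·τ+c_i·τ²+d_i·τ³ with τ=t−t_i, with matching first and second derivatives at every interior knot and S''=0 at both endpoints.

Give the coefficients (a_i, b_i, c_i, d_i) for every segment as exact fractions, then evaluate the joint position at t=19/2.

Δ: Δ0=-1, Δ1=1, Δ2=-3/2, Δ3=-3/2, Δ4=7/2
row 1: diag=10, rhs=12; c'=3/10, d'=6/5
row 2: denom=10−3·3/10=91/10; d'=(-15−3·6/5)/(91/10)=-186/91
row 3: denom=8−2·20/91=688/91; d'=(0−2·-186/91)/(688/91)=93/172
row 4: denom=8−2·91/344=1285/172; d'=(30−2·93/172)/(1285/172)=4974/1285
back: M4=4974/1285
back: M3=93/172−91/344·4974/1285=-621/1285
back: M2=-186/91−20/91·-621/1285=-498/257
back: M1=6/5−3/10·-498/257=2289/1285
M: M0=0, M1=2289/1285, M2=-498/257, M3=-621/1285, M4=4974/1285, M5=0
seg 0: a=0, c=M0/2=0, d=(M1−M0)/(6·2)=763/5140, b=Δ0−h0·(2M0+M1)/6=-2048/1285
seg 1: a=-2, c=M1/2=2289/2570, d=(M2−M1)/(6·3)=-531/2570, b=Δ1−h1·(2M1+M2)/6=241/1285
seg 2: a=1, c=M2/2=-249/257, d=(M3−M2)/(6·2)=623/5140, b=Δ2−h2·(2M2+M3)/6=-121/2570
seg 3: a=-2, c=M3/2=-621/2570, d=(M4−M3)/(6·2)=373/1028, b=Δ3−h3·(2M3+M4)/6=-6343/2570
seg 4: a=-5, c=M4/2=2487/1285, d=(M5−M4)/(6·2)=-829/2570, b=Δ4−h4·(2M4+M5)/6=2363/2570
t_q=19/2 → seg 4, τ=1/2; S=-5+2363/2570·τ+2487/1285·τ²+-829/2570·τ³=-84229/20560

  seg 0: a=0 b=-2048/1285 c=0 d=763/5140
  seg 1: a=-2 b=241/1285 c=2289/2570 d=-531/2570
  seg 2: a=1 b=-121/2570 c=-249/257 d=623/5140
  seg 3: a=-2 b=-6343/2570 c=-621/2570 d=373/1028
  seg 4: a=-5 b=2363/2570 c=2487/1285 d=-829/2570
S(19/2) = -84229/20560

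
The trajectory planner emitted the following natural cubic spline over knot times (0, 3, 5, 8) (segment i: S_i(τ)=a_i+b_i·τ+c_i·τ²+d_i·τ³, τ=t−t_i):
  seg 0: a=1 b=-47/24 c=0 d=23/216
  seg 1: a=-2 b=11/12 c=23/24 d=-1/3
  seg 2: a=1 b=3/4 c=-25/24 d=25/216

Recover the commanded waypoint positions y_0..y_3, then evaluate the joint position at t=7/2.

y_0=1 y_1=-2 y_2=1 y_3=-3
S(7/2) = -43/32

y_0 = S_0(0) = a_0 = 1
y_1 = S_1(0) = a_1 = -2
y_2 = S_2(0) = a_2 = 1
y_3 = S_2(3) = -3
t_q=7/2 is in segment 1 (τ=1/2); S_1(τ)=-43/32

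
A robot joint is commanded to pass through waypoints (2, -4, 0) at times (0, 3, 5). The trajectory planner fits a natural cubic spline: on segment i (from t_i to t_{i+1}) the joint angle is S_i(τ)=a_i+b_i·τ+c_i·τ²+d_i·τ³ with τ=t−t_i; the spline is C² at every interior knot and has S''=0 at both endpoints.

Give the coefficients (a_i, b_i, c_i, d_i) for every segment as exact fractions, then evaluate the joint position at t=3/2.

Δ: Δ0=-2, Δ1=2
row 1: diag=10, rhs=24; c'=1/5, d'=12/5
back: M1=12/5
M: M0=0, M1=12/5, M2=0
seg 0: a=2, c=M0/2=0, d=(M1−M0)/(6·3)=2/15, b=Δ0−h0·(2M0+M1)/6=-16/5
seg 1: a=-4, c=M1/2=6/5, d=(M2−M1)/(6·2)=-1/5, b=Δ1−h1·(2M1+M2)/6=2/5
t_q=3/2 → seg 0, τ=3/2; S=2+-16/5·τ+0·τ²+2/15·τ³=-47/20

  seg 0: a=2 b=-16/5 c=0 d=2/15
  seg 1: a=-4 b=2/5 c=6/5 d=-1/5
S(3/2) = -47/20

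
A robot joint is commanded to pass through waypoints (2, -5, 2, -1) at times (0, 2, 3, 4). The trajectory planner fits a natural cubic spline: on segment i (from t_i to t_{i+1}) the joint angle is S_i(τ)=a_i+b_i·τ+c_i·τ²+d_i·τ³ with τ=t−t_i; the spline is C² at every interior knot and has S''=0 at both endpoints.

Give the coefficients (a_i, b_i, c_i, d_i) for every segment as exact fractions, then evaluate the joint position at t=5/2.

  seg 0: a=2 b=-369/46 c=0 d=26/23
  seg 1: a=-5 b=255/46 c=156/23 d=-245/46
  seg 2: a=2 b=72/23 c=-423/46 d=141/46
S(5/2) = -441/368

Δ: Δ0=-7/2, Δ1=7, Δ2=-3
row 1: diag=6, rhs=63; c'=1/6, d'=21/2
row 2: denom=4−1·1/6=23/6; d'=(-60−1·21/2)/(23/6)=-423/23
back: M2=-423/23
back: M1=21/2−1/6·-423/23=312/23
M: M0=0, M1=312/23, M2=-423/23, M3=0
seg 0: a=2, c=M0/2=0, d=(M1−M0)/(6·2)=26/23, b=Δ0−h0·(2M0+M1)/6=-369/46
seg 1: a=-5, c=M1/2=156/23, d=(M2−M1)/(6·1)=-245/46, b=Δ1−h1·(2M1+M2)/6=255/46
seg 2: a=2, c=M2/2=-423/46, d=(M3−M2)/(6·1)=141/46, b=Δ2−h2·(2M2+M3)/6=72/23
t_q=5/2 → seg 1, τ=1/2; S=-5+255/46·τ+156/23·τ²+-245/46·τ³=-441/368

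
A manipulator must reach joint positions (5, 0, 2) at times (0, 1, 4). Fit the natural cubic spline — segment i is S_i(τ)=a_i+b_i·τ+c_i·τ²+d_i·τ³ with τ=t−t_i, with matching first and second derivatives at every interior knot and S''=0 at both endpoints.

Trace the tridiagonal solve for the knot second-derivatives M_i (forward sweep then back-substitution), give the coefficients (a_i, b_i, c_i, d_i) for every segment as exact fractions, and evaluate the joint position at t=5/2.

Δ: Δ0=-5, Δ1=2/3
row 1: diag=8, rhs=34; c'=3/8, d'=17/4
back: M1=17/4
M: M0=0, M1=17/4, M2=0
seg 0: a=5, c=M0/2=0, d=(M1−M0)/(6·1)=17/24, b=Δ0−h0·(2M0+M1)/6=-137/24
seg 1: a=0, c=M1/2=17/8, d=(M2−M1)/(6·3)=-17/72, b=Δ1−h1·(2M1+M2)/6=-43/12
t_q=5/2 → seg 1, τ=3/2; S=0+-43/12·τ+17/8·τ²+-17/72·τ³=-89/64

  seg 0: a=5 b=-137/24 c=0 d=17/24
  seg 1: a=0 b=-43/12 c=17/8 d=-17/72
S(5/2) = -89/64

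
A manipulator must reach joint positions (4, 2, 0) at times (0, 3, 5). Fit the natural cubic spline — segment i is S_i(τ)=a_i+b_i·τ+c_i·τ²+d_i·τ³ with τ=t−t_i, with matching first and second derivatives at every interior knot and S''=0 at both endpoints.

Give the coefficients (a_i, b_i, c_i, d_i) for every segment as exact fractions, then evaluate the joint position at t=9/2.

Δ: Δ0=-2/3, Δ1=-1
row 1: diag=10, rhs=-2; c'=1/5, d'=-1/5
back: M1=-1/5
M: M0=0, M1=-1/5, M2=0
seg 0: a=4, c=M0/2=0, d=(M1−M0)/(6·3)=-1/90, b=Δ0−h0·(2M0+M1)/6=-17/30
seg 1: a=2, c=M1/2=-1/10, d=(M2−M1)/(6·2)=1/60, b=Δ1−h1·(2M1+M2)/6=-13/15
t_q=9/2 → seg 1, τ=3/2; S=2+-13/15·τ+-1/10·τ²+1/60·τ³=17/32

  seg 0: a=4 b=-17/30 c=0 d=-1/90
  seg 1: a=2 b=-13/15 c=-1/10 d=1/60
S(9/2) = 17/32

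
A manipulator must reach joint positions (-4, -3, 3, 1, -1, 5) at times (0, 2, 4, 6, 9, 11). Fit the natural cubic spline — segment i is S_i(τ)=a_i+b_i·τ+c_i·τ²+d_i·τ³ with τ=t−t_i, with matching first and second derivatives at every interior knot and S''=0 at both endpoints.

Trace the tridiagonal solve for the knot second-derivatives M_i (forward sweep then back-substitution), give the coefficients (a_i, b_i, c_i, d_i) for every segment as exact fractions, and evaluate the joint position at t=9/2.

  seg 0: a=-4 b=-3397/7710 c=0 d=1813/7710
  seg 1: a=-3 b=18359/7710 c=1813/1285 d=-3397/6168
  seg 2: a=3 b=5458/3855 c=-9733/5140 d=10573/30840
  seg 3: a=1 b=-15763/7710 c=42/257 d=2281/23130
  seg 4: a=-1 b=6163/3855 c=2701/2570 d=-2701/15420
S(9/2) = 269531/82240

Δ: Δ0=1/2, Δ1=3, Δ2=-1, Δ3=-2/3, Δ4=3
row 1: diag=8, rhs=15; c'=1/4, d'=15/8
row 2: denom=8−2·1/4=15/2; d'=(-24−2·15/8)/(15/2)=-37/10
row 3: denom=10−2·4/15=142/15; d'=(2−2·-37/10)/(142/15)=141/142
row 4: denom=10−3·45/142=1285/142; d'=(22−3·141/142)/(1285/142)=2701/1285
back: M4=2701/1285
back: M3=141/142−45/142·2701/1285=84/257
back: M2=-37/10−4/15·84/257=-9733/2570
back: M1=15/8−1/4·-9733/2570=3626/1285
M: M0=0, M1=3626/1285, M2=-9733/2570, M3=84/257, M4=2701/1285, M5=0
seg 0: a=-4, c=M0/2=0, d=(M1−M0)/(6·2)=1813/7710, b=Δ0−h0·(2M0+M1)/6=-3397/7710
seg 1: a=-3, c=M1/2=1813/1285, d=(M2−M1)/(6·2)=-3397/6168, b=Δ1−h1·(2M1+M2)/6=18359/7710
seg 2: a=3, c=M2/2=-9733/5140, d=(M3−M2)/(6·2)=10573/30840, b=Δ2−h2·(2M2+M3)/6=5458/3855
seg 3: a=1, c=M3/2=42/257, d=(M4−M3)/(6·3)=2281/23130, b=Δ3−h3·(2M3+M4)/6=-15763/7710
seg 4: a=-1, c=M4/2=2701/2570, d=(M5−M4)/(6·2)=-2701/15420, b=Δ4−h4·(2M4+M5)/6=6163/3855
t_q=9/2 → seg 2, τ=1/2; S=3+5458/3855·τ+-9733/5140·τ²+10573/30840·τ³=269531/82240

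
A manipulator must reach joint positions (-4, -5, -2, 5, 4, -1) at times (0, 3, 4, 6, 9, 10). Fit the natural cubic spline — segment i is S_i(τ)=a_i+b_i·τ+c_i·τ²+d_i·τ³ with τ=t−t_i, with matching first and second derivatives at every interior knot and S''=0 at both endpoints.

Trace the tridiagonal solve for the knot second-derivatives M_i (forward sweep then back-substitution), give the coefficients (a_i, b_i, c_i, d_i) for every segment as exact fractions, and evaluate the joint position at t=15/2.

  seg 0: a=-4 b=-9521/6162 c=0 d=2489/18486
  seg 1: a=-5 b=6440/3081 c=2489/2054 d=-1861/6162
  seg 2: a=-2 b=22231/6162 c=314/1027 d=-554/3081
  seg 3: a=5 b=1267/474 c=-794/1027 d=-1411/18486
  seg 4: a=4 b=-12406/3081 c=-2999/2054 d=2999/6162
S(15/2) = 115227/16432

Δ: Δ0=-1/3, Δ1=3, Δ2=7/2, Δ3=-1/3, Δ4=-5
row 1: diag=8, rhs=20; c'=1/8, d'=5/2
row 2: denom=6−1·1/8=47/8; d'=(3−1·5/2)/(47/8)=4/47
row 3: denom=10−2·16/47=438/47; d'=(-23−2·4/47)/(438/47)=-363/146
row 4: denom=8−3·47/146=1027/146; d'=(-28−3·-363/146)/(1027/146)=-2999/1027
back: M4=-2999/1027
back: M3=-363/146−47/146·-2999/1027=-1588/1027
back: M2=4/47−16/47·-1588/1027=628/1027
back: M1=5/2−1/8·628/1027=2489/1027
M: M0=0, M1=2489/1027, M2=628/1027, M3=-1588/1027, M4=-2999/1027, M5=0
seg 0: a=-4, c=M0/2=0, d=(M1−M0)/(6·3)=2489/18486, b=Δ0−h0·(2M0+M1)/6=-9521/6162
seg 1: a=-5, c=M1/2=2489/2054, d=(M2−M1)/(6·1)=-1861/6162, b=Δ1−h1·(2M1+M2)/6=6440/3081
seg 2: a=-2, c=M2/2=314/1027, d=(M3−M2)/(6·2)=-554/3081, b=Δ2−h2·(2M2+M3)/6=22231/6162
seg 3: a=5, c=M3/2=-794/1027, d=(M4−M3)/(6·3)=-1411/18486, b=Δ3−h3·(2M3+M4)/6=1267/474
seg 4: a=4, c=M4/2=-2999/2054, d=(M5−M4)/(6·1)=2999/6162, b=Δ4−h4·(2M4+M5)/6=-12406/3081
t_q=15/2 → seg 3, τ=3/2; S=5+1267/474·τ+-794/1027·τ²+-1411/18486·τ³=115227/16432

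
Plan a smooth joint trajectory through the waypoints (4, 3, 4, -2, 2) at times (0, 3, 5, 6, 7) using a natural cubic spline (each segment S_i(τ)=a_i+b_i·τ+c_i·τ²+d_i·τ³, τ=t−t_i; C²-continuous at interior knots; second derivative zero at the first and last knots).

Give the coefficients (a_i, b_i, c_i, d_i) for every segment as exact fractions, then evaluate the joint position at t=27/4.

  seg 0: a=4 b=-2069/1284 c=0 d=547/3852
  seg 1: a=3 b=1427/642 c=547/428 d=-2747/2568
  seg 2: a=4 b=-1766/321 c=-550/107 d=1490/321
  seg 3: a=-2 b=-596/321 c=940/107 d=-940/321
S(27/4) = 537/1712

Δ: Δ0=-1/3, Δ1=1/2, Δ2=-6, Δ3=4
row 1: diag=10, rhs=5; c'=1/5, d'=1/2
row 2: denom=6−2·1/5=28/5; d'=(-39−2·1/2)/(28/5)=-50/7
row 3: denom=4−1·5/28=107/28; d'=(60−1·-50/7)/(107/28)=1880/107
back: M3=1880/107
back: M2=-50/7−5/28·1880/107=-1100/107
back: M1=1/2−1/5·-1100/107=547/214
M: M0=0, M1=547/214, M2=-1100/107, M3=1880/107, M4=0
seg 0: a=4, c=M0/2=0, d=(M1−M0)/(6·3)=547/3852, b=Δ0−h0·(2M0+M1)/6=-2069/1284
seg 1: a=3, c=M1/2=547/428, d=(M2−M1)/(6·2)=-2747/2568, b=Δ1−h1·(2M1+M2)/6=1427/642
seg 2: a=4, c=M2/2=-550/107, d=(M3−M2)/(6·1)=1490/321, b=Δ2−h2·(2M2+M3)/6=-1766/321
seg 3: a=-2, c=M3/2=940/107, d=(M4−M3)/(6·1)=-940/321, b=Δ3−h3·(2M3+M4)/6=-596/321
t_q=27/4 → seg 3, τ=3/4; S=-2+-596/321·τ+940/107·τ²+-940/321·τ³=537/1712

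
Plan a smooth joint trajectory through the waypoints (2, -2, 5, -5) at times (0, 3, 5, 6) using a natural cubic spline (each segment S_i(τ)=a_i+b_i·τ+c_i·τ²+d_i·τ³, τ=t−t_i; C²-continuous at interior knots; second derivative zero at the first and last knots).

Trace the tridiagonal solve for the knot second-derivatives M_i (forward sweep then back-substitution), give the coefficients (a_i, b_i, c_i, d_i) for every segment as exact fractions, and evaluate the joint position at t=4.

Δ: Δ0=-4/3, Δ1=7/2, Δ2=-10
row 1: diag=10, rhs=29; c'=1/5, d'=29/10
row 2: denom=6−2·1/5=28/5; d'=(-81−2·29/10)/(28/5)=-31/2
back: M2=-31/2
back: M1=29/10−1/5·-31/2=6
M: M0=0, M1=6, M2=-31/2, M3=0
seg 0: a=2, c=M0/2=0, d=(M1−M0)/(6·3)=1/3, b=Δ0−h0·(2M0+M1)/6=-13/3
seg 1: a=-2, c=M1/2=3, d=(M2−M1)/(6·2)=-43/24, b=Δ1−h1·(2M1+M2)/6=14/3
seg 2: a=5, c=M2/2=-31/4, d=(M3−M2)/(6·1)=31/12, b=Δ2−h2·(2M2+M3)/6=-29/6
t_q=4 → seg 1, τ=1; S=-2+14/3·τ+3·τ²+-43/24·τ³=31/8

  seg 0: a=2 b=-13/3 c=0 d=1/3
  seg 1: a=-2 b=14/3 c=3 d=-43/24
  seg 2: a=5 b=-29/6 c=-31/4 d=31/12
S(4) = 31/8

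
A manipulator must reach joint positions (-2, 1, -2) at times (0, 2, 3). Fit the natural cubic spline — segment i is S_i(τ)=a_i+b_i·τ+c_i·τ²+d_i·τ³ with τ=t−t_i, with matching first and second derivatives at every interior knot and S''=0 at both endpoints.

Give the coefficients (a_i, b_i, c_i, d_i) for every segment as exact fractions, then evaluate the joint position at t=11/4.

Δ: Δ0=3/2, Δ1=-3
row 1: diag=6, rhs=-27; c'=1/6, d'=-9/2
back: M1=-9/2
M: M0=0, M1=-9/2, M2=0
seg 0: a=-2, c=M0/2=0, d=(M1−M0)/(6·2)=-3/8, b=Δ0−h0·(2M0+M1)/6=3
seg 1: a=1, c=M1/2=-9/4, d=(M2−M1)/(6·1)=3/4, b=Δ1−h1·(2M1+M2)/6=-3/2
t_q=11/4 → seg 1, τ=3/4; S=1+-3/2·τ+-9/4·τ²+3/4·τ³=-275/256

  seg 0: a=-2 b=3 c=0 d=-3/8
  seg 1: a=1 b=-3/2 c=-9/4 d=3/4
S(11/4) = -275/256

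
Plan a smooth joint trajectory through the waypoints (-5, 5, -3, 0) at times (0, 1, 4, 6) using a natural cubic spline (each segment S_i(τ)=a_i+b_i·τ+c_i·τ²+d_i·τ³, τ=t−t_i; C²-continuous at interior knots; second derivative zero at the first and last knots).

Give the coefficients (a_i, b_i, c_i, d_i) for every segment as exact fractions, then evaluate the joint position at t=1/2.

Δ: Δ0=10, Δ1=-8/3, Δ2=3/2
row 1: diag=8, rhs=-76; c'=3/8, d'=-19/2
row 2: denom=10−3·3/8=71/8; d'=(25−3·-19/2)/(71/8)=428/71
back: M2=428/71
back: M1=-19/2−3/8·428/71=-835/71
M: M0=0, M1=-835/71, M2=428/71, M3=0
seg 0: a=-5, c=M0/2=0, d=(M1−M0)/(6·1)=-835/426, b=Δ0−h0·(2M0+M1)/6=5095/426
seg 1: a=5, c=M1/2=-835/142, d=(M2−M1)/(6·3)=421/426, b=Δ1−h1·(2M1+M2)/6=1295/213
seg 2: a=-3, c=M2/2=214/71, d=(M3−M2)/(6·2)=-107/213, b=Δ2−h2·(2M2+M3)/6=-1073/426
t_q=1/2 → seg 0, τ=1/2; S=-5+5095/426·τ+0·τ²+-835/426·τ³=835/1136

  seg 0: a=-5 b=5095/426 c=0 d=-835/426
  seg 1: a=5 b=1295/213 c=-835/142 d=421/426
  seg 2: a=-3 b=-1073/426 c=214/71 d=-107/213
S(1/2) = 835/1136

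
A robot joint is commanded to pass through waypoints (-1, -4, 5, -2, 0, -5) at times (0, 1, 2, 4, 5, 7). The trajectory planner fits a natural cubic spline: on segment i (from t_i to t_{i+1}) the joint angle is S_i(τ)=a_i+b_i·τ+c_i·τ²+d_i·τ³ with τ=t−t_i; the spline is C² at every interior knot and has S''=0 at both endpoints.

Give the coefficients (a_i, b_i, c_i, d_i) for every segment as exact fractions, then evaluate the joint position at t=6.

  seg 0: a=-1 b=-9743/1418 c=0 d=5489/1418
  seg 1: a=-4 b=3362/709 c=16467/1418 d=-10429/1418
  seg 2: a=5 b=8371/1418 c=-7410/709 d=8153/2836
  seg 3: a=-2 b=-1991/1418 c=9639/1418 d=-2406/709
  seg 4: a=0 b=2851/1418 c=-4797/1418 d=1599/2836
S(6) = -2293/2836

Δ: Δ0=-3, Δ1=9, Δ2=-7/2, Δ3=2, Δ4=-5/2
row 1: diag=4, rhs=72; c'=1/4, d'=18
row 2: denom=6−1·1/4=23/4; d'=(-75−1·18)/(23/4)=-372/23
row 3: denom=6−2·8/23=122/23; d'=(33−2·-372/23)/(122/23)=1503/122
row 4: denom=6−1·23/122=709/122; d'=(-27−1·1503/122)/(709/122)=-4797/709
back: M4=-4797/709
back: M3=1503/122−23/122·-4797/709=9639/709
back: M2=-372/23−8/23·9639/709=-14820/709
back: M1=18−1/4·-14820/709=16467/709
M: M0=0, M1=16467/709, M2=-14820/709, M3=9639/709, M4=-4797/709, M5=0
seg 0: a=-1, c=M0/2=0, d=(M1−M0)/(6·1)=5489/1418, b=Δ0−h0·(2M0+M1)/6=-9743/1418
seg 1: a=-4, c=M1/2=16467/1418, d=(M2−M1)/(6·1)=-10429/1418, b=Δ1−h1·(2M1+M2)/6=3362/709
seg 2: a=5, c=M2/2=-7410/709, d=(M3−M2)/(6·2)=8153/2836, b=Δ2−h2·(2M2+M3)/6=8371/1418
seg 3: a=-2, c=M3/2=9639/1418, d=(M4−M3)/(6·1)=-2406/709, b=Δ3−h3·(2M3+M4)/6=-1991/1418
seg 4: a=0, c=M4/2=-4797/1418, d=(M5−M4)/(6·2)=1599/2836, b=Δ4−h4·(2M4+M5)/6=2851/1418
t_q=6 → seg 4, τ=1; S=0+2851/1418·τ+-4797/1418·τ²+1599/2836·τ³=-2293/2836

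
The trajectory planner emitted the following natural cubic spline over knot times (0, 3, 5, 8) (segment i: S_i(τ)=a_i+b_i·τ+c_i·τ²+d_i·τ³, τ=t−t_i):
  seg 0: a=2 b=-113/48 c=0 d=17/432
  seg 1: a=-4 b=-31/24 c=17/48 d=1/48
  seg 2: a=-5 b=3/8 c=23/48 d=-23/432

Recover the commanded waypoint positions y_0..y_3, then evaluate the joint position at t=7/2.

y_0=2 y_1=-4 y_2=-5 y_3=-1
S(7/2) = -583/128

y_0 = S_0(0) = a_0 = 2
y_1 = S_1(0) = a_1 = -4
y_2 = S_2(0) = a_2 = -5
y_3 = S_2(3) = -1
t_q=7/2 is in segment 1 (τ=1/2); S_1(τ)=-583/128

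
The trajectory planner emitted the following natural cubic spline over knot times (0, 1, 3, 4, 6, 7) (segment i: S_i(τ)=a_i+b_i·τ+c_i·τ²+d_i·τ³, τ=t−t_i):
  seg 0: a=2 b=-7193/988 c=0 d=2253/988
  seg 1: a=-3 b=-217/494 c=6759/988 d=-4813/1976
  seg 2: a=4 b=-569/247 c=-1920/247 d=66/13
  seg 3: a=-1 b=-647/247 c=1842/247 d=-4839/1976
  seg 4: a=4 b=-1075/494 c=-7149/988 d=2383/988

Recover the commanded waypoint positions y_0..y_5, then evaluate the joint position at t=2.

y_0=2 y_1=-3 y_2=4 y_3=-1 y_4=4 y_5=-3
S(2) = 1909/1976

y_0 = S_0(0) = a_0 = 2
y_1 = S_1(0) = a_1 = -3
y_2 = S_2(0) = a_2 = 4
y_3 = S_3(0) = a_3 = -1
y_4 = S_4(0) = a_4 = 4
y_5 = S_4(1) = -3
t_q=2 is in segment 1 (τ=1); S_1(τ)=1909/1976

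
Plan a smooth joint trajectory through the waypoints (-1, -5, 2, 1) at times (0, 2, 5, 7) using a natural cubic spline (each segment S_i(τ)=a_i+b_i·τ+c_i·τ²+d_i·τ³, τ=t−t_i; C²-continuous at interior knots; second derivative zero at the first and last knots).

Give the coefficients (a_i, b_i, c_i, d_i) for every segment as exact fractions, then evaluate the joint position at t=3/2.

Δ: Δ0=-2, Δ1=7/3, Δ2=-1/2
row 1: diag=10, rhs=26; c'=3/10, d'=13/5
row 2: denom=10−3·3/10=91/10; d'=(-17−3·13/5)/(91/10)=-248/91
back: M2=-248/91
back: M1=13/5−3/10·-248/91=311/91
M: M0=0, M1=311/91, M2=-248/91, M3=0
seg 0: a=-1, c=M0/2=0, d=(M1−M0)/(6·2)=311/1092, b=Δ0−h0·(2M0+M1)/6=-857/273
seg 1: a=-5, c=M1/2=311/182, d=(M2−M1)/(6·3)=-43/126, b=Δ1−h1·(2M1+M2)/6=76/273
seg 2: a=2, c=M2/2=-124/91, d=(M3−M2)/(6·2)=62/273, b=Δ2−h2·(2M2+M3)/6=719/546
t_q=3/2 → seg 0, τ=3/2; S=-1+-857/273·τ+0·τ²+311/1092·τ³=-1975/416

  seg 0: a=-1 b=-857/273 c=0 d=311/1092
  seg 1: a=-5 b=76/273 c=311/182 d=-43/126
  seg 2: a=2 b=719/546 c=-124/91 d=62/273
S(3/2) = -1975/416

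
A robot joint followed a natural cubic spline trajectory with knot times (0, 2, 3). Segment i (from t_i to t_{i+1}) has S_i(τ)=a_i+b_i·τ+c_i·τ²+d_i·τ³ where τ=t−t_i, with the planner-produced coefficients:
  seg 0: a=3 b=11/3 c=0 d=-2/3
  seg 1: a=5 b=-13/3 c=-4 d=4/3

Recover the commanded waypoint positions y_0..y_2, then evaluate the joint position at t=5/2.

y_0=3 y_1=5 y_2=-2
S(5/2) = 2

y_0 = S_0(0) = a_0 = 3
y_1 = S_1(0) = a_1 = 5
y_2 = S_1(1) = -2
t_q=5/2 is in segment 1 (τ=1/2); S_1(τ)=2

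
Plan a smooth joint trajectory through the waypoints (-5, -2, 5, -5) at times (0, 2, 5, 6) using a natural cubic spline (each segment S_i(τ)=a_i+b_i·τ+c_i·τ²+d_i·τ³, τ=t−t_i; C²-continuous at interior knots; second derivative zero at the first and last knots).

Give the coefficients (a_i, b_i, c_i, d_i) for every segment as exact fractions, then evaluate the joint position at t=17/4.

Δ: Δ0=3/2, Δ1=7/3, Δ2=-10
row 1: diag=10, rhs=5; c'=3/10, d'=1/2
row 2: denom=8−3·3/10=71/10; d'=(-74−3·1/2)/(71/10)=-755/71
back: M2=-755/71
back: M1=1/2−3/10·-755/71=262/71
M: M0=0, M1=262/71, M2=-755/71, M3=0
seg 0: a=-5, c=M0/2=0, d=(M1−M0)/(6·2)=131/426, b=Δ0−h0·(2M0+M1)/6=115/426
seg 1: a=-2, c=M1/2=131/71, d=(M2−M1)/(6·3)=-113/142, b=Δ1−h1·(2M1+M2)/6=1687/426
seg 2: a=5, c=M2/2=-755/142, d=(M3−M2)/(6·1)=755/426, b=Δ2−h2·(2M2+M3)/6=-1375/213
t_q=17/4 → seg 1, τ=9/4; S=-2+1687/426·τ+131/71·τ²+-113/142·τ³=65311/9088

  seg 0: a=-5 b=115/426 c=0 d=131/426
  seg 1: a=-2 b=1687/426 c=131/71 d=-113/142
  seg 2: a=5 b=-1375/213 c=-755/142 d=755/426
S(17/4) = 65311/9088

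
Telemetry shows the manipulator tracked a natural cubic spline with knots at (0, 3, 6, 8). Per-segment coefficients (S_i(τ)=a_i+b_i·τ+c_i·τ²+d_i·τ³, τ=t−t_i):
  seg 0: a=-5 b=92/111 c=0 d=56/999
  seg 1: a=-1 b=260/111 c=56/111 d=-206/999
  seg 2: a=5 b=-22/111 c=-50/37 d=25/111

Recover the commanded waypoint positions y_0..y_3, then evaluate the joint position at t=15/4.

y_0=-5 y_1=-1 y_2=5 y_3=1
S(15/4) = 1129/1184

y_0 = S_0(0) = a_0 = -5
y_1 = S_1(0) = a_1 = -1
y_2 = S_2(0) = a_2 = 5
y_3 = S_2(2) = 1
t_q=15/4 is in segment 1 (τ=3/4); S_1(τ)=1129/1184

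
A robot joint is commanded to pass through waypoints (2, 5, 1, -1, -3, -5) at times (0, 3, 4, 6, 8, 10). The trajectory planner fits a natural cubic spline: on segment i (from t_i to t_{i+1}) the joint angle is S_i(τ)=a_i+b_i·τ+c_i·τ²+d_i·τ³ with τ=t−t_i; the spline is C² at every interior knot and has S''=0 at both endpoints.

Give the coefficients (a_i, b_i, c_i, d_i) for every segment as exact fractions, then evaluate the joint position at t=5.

Δ: Δ0=1, Δ1=-4, Δ2=-1, Δ3=-1, Δ4=-1
row 1: diag=8, rhs=-30; c'=1/8, d'=-15/4
row 2: denom=6−1·1/8=47/8; d'=(18−1·-15/4)/(47/8)=174/47
row 3: denom=8−2·16/47=344/47; d'=(0−2·174/47)/(344/47)=-87/86
row 4: denom=8−2·47/172=641/86; d'=(0−2·-87/86)/(641/86)=174/641
back: M4=174/641
back: M3=-87/86−47/172·174/641=-696/641
back: M2=174/47−16/47·-696/641=2610/641
back: M1=-15/4−1/8·2610/641=-2730/641
M: M0=0, M1=-2730/641, M2=2610/641, M3=-696/641, M4=174/641, M5=0
seg 0: a=2, c=M0/2=0, d=(M1−M0)/(6·3)=-455/1923, b=Δ0−h0·(2M0+M1)/6=2006/641
seg 1: a=5, c=M1/2=-1365/641, d=(M2−M1)/(6·1)=890/641, b=Δ1−h1·(2M1+M2)/6=-2089/641
seg 2: a=1, c=M2/2=1305/641, d=(M3−M2)/(6·2)=-551/1282, b=Δ2−h2·(2M2+M3)/6=-2149/641
seg 3: a=-1, c=M3/2=-348/641, d=(M4−M3)/(6·2)=145/1282, b=Δ3−h3·(2M3+M4)/6=-235/641
seg 4: a=-3, c=M4/2=87/641, d=(M5−M4)/(6·2)=-29/1282, b=Δ4−h4·(2M4+M5)/6=-757/641
t_q=5 → seg 2, τ=1; S=1+-2149/641·τ+1305/641·τ²+-551/1282·τ³=-957/1282

  seg 0: a=2 b=2006/641 c=0 d=-455/1923
  seg 1: a=5 b=-2089/641 c=-1365/641 d=890/641
  seg 2: a=1 b=-2149/641 c=1305/641 d=-551/1282
  seg 3: a=-1 b=-235/641 c=-348/641 d=145/1282
  seg 4: a=-3 b=-757/641 c=87/641 d=-29/1282
S(5) = -957/1282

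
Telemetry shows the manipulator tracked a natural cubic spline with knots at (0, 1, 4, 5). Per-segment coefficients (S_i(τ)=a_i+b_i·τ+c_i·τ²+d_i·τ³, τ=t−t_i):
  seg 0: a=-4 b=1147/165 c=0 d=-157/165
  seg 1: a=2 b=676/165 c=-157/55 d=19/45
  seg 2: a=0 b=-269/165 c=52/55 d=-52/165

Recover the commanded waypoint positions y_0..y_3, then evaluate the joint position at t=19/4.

y_0 = S_0(0) = a_0 = -4
y_1 = S_1(0) = a_1 = 2
y_2 = S_2(0) = a_2 = 0
y_3 = S_2(1) = -1
t_q=19/4 is in segment 2 (τ=3/4); S_2(τ)=-145/176

y_0=-4 y_1=2 y_2=0 y_3=-1
S(19/4) = -145/176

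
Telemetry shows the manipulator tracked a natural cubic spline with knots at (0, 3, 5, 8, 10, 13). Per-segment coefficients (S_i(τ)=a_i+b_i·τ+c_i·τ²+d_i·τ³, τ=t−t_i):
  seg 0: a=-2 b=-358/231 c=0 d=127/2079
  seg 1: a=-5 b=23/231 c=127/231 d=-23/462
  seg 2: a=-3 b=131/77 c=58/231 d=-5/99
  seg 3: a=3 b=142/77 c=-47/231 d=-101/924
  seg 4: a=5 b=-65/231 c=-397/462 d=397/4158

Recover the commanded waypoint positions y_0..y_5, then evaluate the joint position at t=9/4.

y_0 = S_0(0) = a_0 = -2
y_1 = S_1(0) = a_1 = -5
y_2 = S_2(0) = a_2 = -3
y_3 = S_3(0) = a_3 = 3
y_4 = S_4(0) = a_4 = 5
y_5 = S_4(3) = -1
t_q=9/4 is in segment 0 (τ=9/4); S_0(τ)=-3373/704

y_0=-2 y_1=-5 y_2=-3 y_3=3 y_4=5 y_5=-1
S(9/4) = -3373/704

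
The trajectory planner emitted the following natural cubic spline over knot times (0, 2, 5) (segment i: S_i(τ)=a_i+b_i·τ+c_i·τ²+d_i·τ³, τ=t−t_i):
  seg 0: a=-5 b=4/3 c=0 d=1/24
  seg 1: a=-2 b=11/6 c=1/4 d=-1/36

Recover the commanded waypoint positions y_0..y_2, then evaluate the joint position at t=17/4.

y_0=-5 y_1=-2 y_2=5
S(17/4) = 787/256

y_0 = S_0(0) = a_0 = -5
y_1 = S_1(0) = a_1 = -2
y_2 = S_1(3) = 5
t_q=17/4 is in segment 1 (τ=9/4); S_1(τ)=787/256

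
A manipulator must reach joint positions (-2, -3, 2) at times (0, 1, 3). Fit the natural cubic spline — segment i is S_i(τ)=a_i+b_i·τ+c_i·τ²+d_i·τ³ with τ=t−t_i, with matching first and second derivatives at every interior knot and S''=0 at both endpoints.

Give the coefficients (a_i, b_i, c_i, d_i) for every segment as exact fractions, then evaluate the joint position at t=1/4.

Δ: Δ0=-1, Δ1=5/2
row 1: diag=6, rhs=21; c'=1/3, d'=7/2
back: M1=7/2
M: M0=0, M1=7/2, M2=0
seg 0: a=-2, c=M0/2=0, d=(M1−M0)/(6·1)=7/12, b=Δ0−h0·(2M0+M1)/6=-19/12
seg 1: a=-3, c=M1/2=7/4, d=(M2−M1)/(6·2)=-7/24, b=Δ1−h1·(2M1+M2)/6=1/6
t_q=1/4 → seg 0, τ=1/4; S=-2+-19/12·τ+0·τ²+7/12·τ³=-611/256

  seg 0: a=-2 b=-19/12 c=0 d=7/12
  seg 1: a=-3 b=1/6 c=7/4 d=-7/24
S(1/4) = -611/256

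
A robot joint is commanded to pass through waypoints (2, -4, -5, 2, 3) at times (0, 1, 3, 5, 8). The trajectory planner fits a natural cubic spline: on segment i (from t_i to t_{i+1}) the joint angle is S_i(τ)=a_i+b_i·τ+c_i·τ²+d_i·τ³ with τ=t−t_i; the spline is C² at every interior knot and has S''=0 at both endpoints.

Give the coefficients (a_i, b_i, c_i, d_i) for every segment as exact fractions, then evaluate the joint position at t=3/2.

Δ: Δ0=-6, Δ1=-1/2, Δ2=7/2, Δ3=1/3
row 1: diag=6, rhs=33; c'=1/3, d'=11/2
row 2: denom=8−2·1/3=22/3; d'=(24−2·11/2)/(22/3)=39/22
row 3: denom=10−2·3/11=104/11; d'=(-19−2·39/22)/(104/11)=-31/13
back: M3=-31/13
back: M2=39/22−3/11·-31/13=63/26
back: M1=11/2−1/3·63/26=61/13
M: M0=0, M1=61/13, M2=63/26, M3=-31/13, M4=0
seg 0: a=2, c=M0/2=0, d=(M1−M0)/(6·1)=61/78, b=Δ0−h0·(2M0+M1)/6=-529/78
seg 1: a=-4, c=M1/2=61/26, d=(M2−M1)/(6·2)=-59/312, b=Δ1−h1·(2M1+M2)/6=-173/39
seg 2: a=-5, c=M2/2=63/52, d=(M3−M2)/(6·2)=-125/312, b=Δ2−h2·(2M2+M3)/6=209/78
seg 3: a=2, c=M3/2=-31/26, d=(M4−M3)/(6·3)=31/234, b=Δ3−h3·(2M3+M4)/6=106/39
t_q=3/2 → seg 1, τ=1/2; S=-4+-173/39·τ+61/26·τ²+-59/312·τ³=-4705/832

  seg 0: a=2 b=-529/78 c=0 d=61/78
  seg 1: a=-4 b=-173/39 c=61/26 d=-59/312
  seg 2: a=-5 b=209/78 c=63/52 d=-125/312
  seg 3: a=2 b=106/39 c=-31/26 d=31/234
S(3/2) = -4705/832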